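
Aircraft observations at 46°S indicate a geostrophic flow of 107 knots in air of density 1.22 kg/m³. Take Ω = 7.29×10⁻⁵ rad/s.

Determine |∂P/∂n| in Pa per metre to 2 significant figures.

7.0×10⁻³ Pa/m

Coriolis parameter at 46°S:
f = 2Ω sin φ = 2 × 7.29×10⁻⁵ × sin 46° = 1.05×10⁻⁴ s⁻¹
Wind speed in SI: 107 knots = 55.0 m/s
Geostrophic balance rearranged: |∂P/∂n| = f ρ V_g
|∂P/∂n| = 1.05×10⁻⁴ × 1.22 × 55.0 = 7.04×10⁻³ Pa/m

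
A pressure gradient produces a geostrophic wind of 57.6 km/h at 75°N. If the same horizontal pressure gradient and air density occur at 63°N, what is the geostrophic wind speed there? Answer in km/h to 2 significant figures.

With the same pressure gradient and density, V_g ∝ 1/f ∝ 1/sin φ.
V₂ = V₁ · sin φ₁ / sin φ₂ = 57.6 × sin 75° / sin 63°
V₂ = 57.6 × 0.9659/0.8910 = 62 km/h

62 km/h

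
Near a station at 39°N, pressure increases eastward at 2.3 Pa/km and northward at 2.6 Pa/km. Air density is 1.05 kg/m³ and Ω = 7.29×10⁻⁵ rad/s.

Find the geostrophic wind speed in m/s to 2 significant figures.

Coriolis parameter at 39°N:
f = 2Ω sin φ = 2 × 7.29×10⁻⁵ × sin 39° = 9.18×10⁻⁵ s⁻¹
Component geostrophic relations (x east, y north):
u_g = −(1/(fρ)) ∂P/∂y,  v_g = (1/(fρ)) ∂P/∂x
u_g = −(2.6×10⁻³)/(9.18×10⁻⁵ × 1.05) = −27.0 m/s;  v_g = (2.3×10⁻³)/(9.18×10⁻⁵ × 1.05) = 23.9 m/s
|V_g| = √(u_g² + v_g²) = 36.0 m/s

36 m/s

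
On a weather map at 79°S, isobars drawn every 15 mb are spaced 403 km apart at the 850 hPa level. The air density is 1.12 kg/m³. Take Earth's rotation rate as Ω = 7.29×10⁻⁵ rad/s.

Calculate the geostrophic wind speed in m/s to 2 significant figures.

23 m/s

Coriolis parameter at 79°S:
f = 2Ω sin φ = 2 × 7.29×10⁻⁵ × sin 79° = 1.43×10⁻⁴ s⁻¹
Pressure gradient: |∂P/∂n| = 1500 Pa / 403000 m = 3.72×10⁻³ Pa/m
Geostrophic balance (pressure-gradient force = Coriolis force):
V_g = (1/(fρ)) |∂P/∂n| = 3.72×10⁻³ / (1.43×10⁻⁴ × 1.12) = 23.2 m/s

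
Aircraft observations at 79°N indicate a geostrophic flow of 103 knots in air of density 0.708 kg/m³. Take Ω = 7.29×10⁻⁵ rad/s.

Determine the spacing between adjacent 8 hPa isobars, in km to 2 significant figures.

150 km

Coriolis parameter at 79°N:
f = 2Ω sin φ = 2 × 7.29×10⁻⁵ × sin 79° = 1.43×10⁻⁴ s⁻¹
Wind speed in SI: 103 knots = 53.0 m/s
Geostrophic balance rearranged: |∂P/∂n| = f ρ V_g
|∂P/∂n| = 1.43×10⁻⁴ × 0.708 × 53.0 = 5.37×10⁻³ Pa/m
Isobar spacing: Δn = ΔP/|∂P/∂n| = 800 Pa / 5.37×10⁻³ Pa/m = 148997 m ≈ 150 km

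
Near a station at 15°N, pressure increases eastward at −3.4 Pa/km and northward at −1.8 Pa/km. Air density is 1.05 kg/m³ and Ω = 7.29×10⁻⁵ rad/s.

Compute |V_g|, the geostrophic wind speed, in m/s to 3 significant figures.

Coriolis parameter at 15°N:
f = 2Ω sin φ = 2 × 7.29×10⁻⁵ × sin 15° = 3.77×10⁻⁵ s⁻¹
Component geostrophic relations (x east, y north):
u_g = −(1/(fρ)) ∂P/∂y,  v_g = (1/(fρ)) ∂P/∂x
u_g = −(−1.8×10⁻³)/(3.77×10⁻⁵ × 1.05) = 45.4 m/s;  v_g = (−3.4×10⁻³)/(3.77×10⁻⁵ × 1.05) = −85.8 m/s
|V_g| = √(u_g² + v_g²) = 97.1 m/s

97.1 m/s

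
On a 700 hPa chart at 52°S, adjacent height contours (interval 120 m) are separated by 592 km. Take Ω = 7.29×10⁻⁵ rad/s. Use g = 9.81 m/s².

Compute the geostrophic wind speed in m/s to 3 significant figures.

17.3 m/s

Coriolis parameter at 52°S:
f = 2Ω sin φ = 2 × 7.29×10⁻⁵ × sin 52° = 1.15×10⁻⁴ s⁻¹
Height gradient: |∂Z/∂n| = 120 m / 592000 m = 2.03×10⁻⁴
On a pressure surface, geostrophic balance gives V_g = (g/f)|∂Z/∂n|:
V_g = 9.81 × 2.03×10⁻⁴ / 1.15×10⁻⁴ = 17.3 m/s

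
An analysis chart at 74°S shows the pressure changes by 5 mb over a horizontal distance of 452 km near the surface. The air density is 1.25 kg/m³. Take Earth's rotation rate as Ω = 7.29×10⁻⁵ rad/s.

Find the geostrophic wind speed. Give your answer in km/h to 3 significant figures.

Coriolis parameter at 74°S:
f = 2Ω sin φ = 2 × 7.29×10⁻⁵ × sin 74° = 1.40×10⁻⁴ s⁻¹
Pressure gradient: |∂P/∂n| = 500 Pa / 452000 m = 1.11×10⁻³ Pa/m
Geostrophic balance (pressure-gradient force = Coriolis force):
V_g = (1/(fρ)) |∂P/∂n| = 1.11×10⁻³ / (1.40×10⁻⁴ × 1.25) = 6.31 m/s
Converting: 6.31 m/s × 3.6 = 22.7 km/h

22.7 km/h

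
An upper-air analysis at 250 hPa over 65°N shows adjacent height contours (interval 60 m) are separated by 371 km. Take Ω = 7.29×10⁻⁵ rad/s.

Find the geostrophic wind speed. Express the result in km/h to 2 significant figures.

43 km/h

Coriolis parameter at 65°N:
f = 2Ω sin φ = 2 × 7.29×10⁻⁵ × sin 65° = 1.32×10⁻⁴ s⁻¹
Height gradient: |∂Z/∂n| = 60 m / 371000 m = 1.62×10⁻⁴
On a pressure surface, geostrophic balance gives V_g = (g/f)|∂Z/∂n|:
V_g = 9.81 × 1.62×10⁻⁴ / 1.32×10⁻⁴ = 12.0 m/s
Converting: 12.0 m/s × 3.6 = 43 km/h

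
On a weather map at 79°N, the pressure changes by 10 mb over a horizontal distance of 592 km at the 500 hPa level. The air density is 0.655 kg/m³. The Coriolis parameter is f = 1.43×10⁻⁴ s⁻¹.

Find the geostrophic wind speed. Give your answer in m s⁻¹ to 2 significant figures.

18 m s⁻¹

Pressure gradient: |∂P/∂n| = 1000 Pa / 592000 m = 1.69×10⁻³ Pa/m
Geostrophic balance (pressure-gradient force = Coriolis force):
V_g = (1/(fρ)) |∂P/∂n| = 1.69×10⁻³ / (1.43×10⁻⁴ × 0.655) = 18.0 m/s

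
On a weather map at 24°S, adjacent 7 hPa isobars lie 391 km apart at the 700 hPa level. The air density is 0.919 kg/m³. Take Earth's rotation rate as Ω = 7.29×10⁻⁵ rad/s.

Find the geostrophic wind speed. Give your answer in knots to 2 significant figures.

Coriolis parameter at 24°S:
f = 2Ω sin φ = 2 × 7.29×10⁻⁵ × sin 24° = 5.93×10⁻⁵ s⁻¹
Pressure gradient: |∂P/∂n| = 700 Pa / 391000 m = 1.79×10⁻³ Pa/m
Geostrophic balance (pressure-gradient force = Coriolis force):
V_g = (1/(fρ)) |∂P/∂n| = 1.79×10⁻³ / (5.93×10⁻⁵ × 0.919) = 32.8 m/s
Converting: 32.8 m/s × 1.944 = 64 knots

64 knots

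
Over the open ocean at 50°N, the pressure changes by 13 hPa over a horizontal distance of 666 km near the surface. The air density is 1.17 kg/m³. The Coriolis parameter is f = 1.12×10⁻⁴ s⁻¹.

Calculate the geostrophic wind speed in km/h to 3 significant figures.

Pressure gradient: |∂P/∂n| = 1300 Pa / 666000 m = 1.95×10⁻³ Pa/m
Geostrophic balance (pressure-gradient force = Coriolis force):
V_g = (1/(fρ)) |∂P/∂n| = 1.95×10⁻³ / (1.12×10⁻⁴ × 1.17) = 14.9 m/s
Converting: 14.9 m/s × 3.6 = 53.6 km/h

53.6 km/h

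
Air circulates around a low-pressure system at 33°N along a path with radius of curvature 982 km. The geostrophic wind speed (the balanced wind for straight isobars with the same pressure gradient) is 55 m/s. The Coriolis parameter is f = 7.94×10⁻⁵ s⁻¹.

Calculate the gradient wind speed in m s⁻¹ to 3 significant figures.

Around a low, centrifugal force acts outward with Coriolis, so pressure-gradient force balances both:
(1/ρ)|∂P/∂n| = fV + V²/R  →  V² + fR·V − fR·V_g = 0
With fR = 7.94×10⁻⁵ × 982×10³ m = 78.0 m/s:
V = [−fR + √((fR)² + 4 fR V_g)]/2 = [−78.0 + √(78.0² + 4×78.0×55)]/2 = 37.2 m/s
Subgeostrophic (V < V_g = 55 m/s), as expected around a low.

37.2 m s⁻¹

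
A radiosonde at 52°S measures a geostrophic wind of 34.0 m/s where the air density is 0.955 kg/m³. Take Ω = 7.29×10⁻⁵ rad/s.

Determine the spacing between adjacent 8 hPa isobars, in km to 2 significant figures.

Coriolis parameter at 52°S:
f = 2Ω sin φ = 2 × 7.29×10⁻⁵ × sin 52° = 1.15×10⁻⁴ s⁻¹
Geostrophic balance rearranged: |∂P/∂n| = f ρ V_g
|∂P/∂n| = 1.15×10⁻⁴ × 0.955 × 34.0 = 3.73×10⁻³ Pa/m
Isobar spacing: Δn = ΔP/|∂P/∂n| = 800 Pa / 3.73×10⁻³ Pa/m = 214446 m ≈ 210 km

210 km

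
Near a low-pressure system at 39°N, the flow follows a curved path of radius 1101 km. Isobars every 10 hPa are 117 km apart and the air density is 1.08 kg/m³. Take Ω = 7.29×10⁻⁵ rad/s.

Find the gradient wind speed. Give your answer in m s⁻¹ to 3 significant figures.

Coriolis parameter at 39°N:
f = 2Ω sin φ = 2 × 7.29×10⁻⁵ × sin 39° = 9.18×10⁻⁵ s⁻¹
Pressure gradient: |∂P/∂n| = 1000 Pa / 117000 m = 8.55×10⁻³ Pa/m
Geostrophic speed: V_g = |∂P/∂n|/(fρ) = 8.55×10⁻³/(9.18×10⁻⁵ × 1.08) = 86.3 m/s
Around a low, centrifugal force acts outward with Coriolis, so pressure-gradient force balances both:
(1/ρ)|∂P/∂n| = fV + V²/R  →  V² + fR·V − fR·V_g = 0
With fR = 9.18×10⁻⁵ × 1101×10³ m = 101 m/s:
V = [−fR + √((fR)² + 4 fR V_g)]/2 = [−101 + √(101² + 4×101×86.3)]/2 = 55.6 m/s
Subgeostrophic (V < V_g = 86.3 m/s), as expected around a low.

55.6 m s⁻¹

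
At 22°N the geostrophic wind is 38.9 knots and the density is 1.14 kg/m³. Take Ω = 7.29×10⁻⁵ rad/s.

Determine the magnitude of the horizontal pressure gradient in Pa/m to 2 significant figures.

1.2×10⁻³ Pa/m

Coriolis parameter at 22°N:
f = 2Ω sin φ = 2 × 7.29×10⁻⁵ × sin 22° = 5.46×10⁻⁵ s⁻¹
Wind speed in SI: 38.9 knots = 20.0 m/s
Geostrophic balance rearranged: |∂P/∂n| = f ρ V_g
|∂P/∂n| = 5.46×10⁻⁵ × 1.14 × 20.0 = 1.25×10⁻³ Pa/m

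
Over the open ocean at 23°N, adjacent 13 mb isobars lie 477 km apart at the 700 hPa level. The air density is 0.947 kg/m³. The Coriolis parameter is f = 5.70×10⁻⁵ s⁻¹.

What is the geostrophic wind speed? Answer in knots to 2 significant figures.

Pressure gradient: |∂P/∂n| = 1300 Pa / 477000 m = 2.73×10⁻³ Pa/m
Geostrophic balance (pressure-gradient force = Coriolis force):
V_g = (1/(fρ)) |∂P/∂n| = 2.73×10⁻³ / (5.70×10⁻⁵ × 0.947) = 50.5 m/s
Converting: 50.5 m/s × 1.944 = 98 knots

98 knots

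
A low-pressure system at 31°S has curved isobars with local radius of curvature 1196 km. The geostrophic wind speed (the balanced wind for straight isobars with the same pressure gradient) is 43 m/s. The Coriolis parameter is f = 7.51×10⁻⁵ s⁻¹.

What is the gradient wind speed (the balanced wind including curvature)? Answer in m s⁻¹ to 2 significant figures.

Around a low, centrifugal force acts outward with Coriolis, so pressure-gradient force balances both:
(1/ρ)|∂P/∂n| = fV + V²/R  →  V² + fR·V − fR·V_g = 0
With fR = 7.51×10⁻⁵ × 1196×10³ m = 89.8 m/s:
V = [−fR + √((fR)² + 4 fR V_g)]/2 = [−89.8 + √(89.8² + 4×89.8×43)]/2 = 31.8 m/s
Subgeostrophic (V < V_g = 43 m/s), as expected around a low.

32 m s⁻¹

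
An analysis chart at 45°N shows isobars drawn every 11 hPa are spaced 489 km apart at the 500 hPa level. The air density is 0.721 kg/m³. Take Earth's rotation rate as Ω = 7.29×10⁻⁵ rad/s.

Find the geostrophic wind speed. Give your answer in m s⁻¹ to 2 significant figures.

Coriolis parameter at 45°N:
f = 2Ω sin φ = 2 × 7.29×10⁻⁵ × sin 45° = 1.03×10⁻⁴ s⁻¹
Pressure gradient: |∂P/∂n| = 1100 Pa / 489000 m = 2.25×10⁻³ Pa/m
Geostrophic balance (pressure-gradient force = Coriolis force):
V_g = (1/(fρ)) |∂P/∂n| = 2.25×10⁻³ / (1.03×10⁻⁴ × 0.721) = 30.3 m/s

30 m s⁻¹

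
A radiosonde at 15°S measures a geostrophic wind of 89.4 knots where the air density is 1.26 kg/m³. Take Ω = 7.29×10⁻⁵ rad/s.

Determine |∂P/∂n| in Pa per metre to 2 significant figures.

2.2×10⁻³ Pa/m

Coriolis parameter at 15°S:
f = 2Ω sin φ = 2 × 7.29×10⁻⁵ × sin 15° = 3.77×10⁻⁵ s⁻¹
Wind speed in SI: 89.4 knots = 46.0 m/s
Geostrophic balance rearranged: |∂P/∂n| = f ρ V_g
|∂P/∂n| = 3.77×10⁻⁵ × 1.26 × 46.0 = 2.19×10⁻³ Pa/m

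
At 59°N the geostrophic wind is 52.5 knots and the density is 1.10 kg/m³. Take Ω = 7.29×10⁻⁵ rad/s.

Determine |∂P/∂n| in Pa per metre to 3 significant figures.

3.71×10⁻³ Pa/m

Coriolis parameter at 59°N:
f = 2Ω sin φ = 2 × 7.29×10⁻⁵ × sin 59° = 1.25×10⁻⁴ s⁻¹
Wind speed in SI: 52.5 knots = 27.0 m/s
Geostrophic balance rearranged: |∂P/∂n| = f ρ V_g
|∂P/∂n| = 1.25×10⁻⁴ × 1.10 × 27.0 = 3.71×10⁻³ Pa/m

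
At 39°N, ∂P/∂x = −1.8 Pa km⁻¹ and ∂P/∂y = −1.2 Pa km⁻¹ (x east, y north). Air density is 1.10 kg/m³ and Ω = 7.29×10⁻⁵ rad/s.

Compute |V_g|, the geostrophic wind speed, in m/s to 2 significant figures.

21 m/s

Coriolis parameter at 39°N:
f = 2Ω sin φ = 2 × 7.29×10⁻⁵ × sin 39° = 9.18×10⁻⁵ s⁻¹
Component geostrophic relations (x east, y north):
u_g = −(1/(fρ)) ∂P/∂y,  v_g = (1/(fρ)) ∂P/∂x
u_g = −(−1.2×10⁻³)/(9.18×10⁻⁵ × 1.10) = 11.9 m/s;  v_g = (−1.8×10⁻³)/(9.18×10⁻⁵ × 1.10) = −17.8 m/s
|V_g| = √(u_g² + v_g²) = 21.4 m/s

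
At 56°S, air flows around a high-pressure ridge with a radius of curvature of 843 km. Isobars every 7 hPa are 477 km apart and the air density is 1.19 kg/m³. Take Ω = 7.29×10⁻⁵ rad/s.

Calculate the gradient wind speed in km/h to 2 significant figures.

41 km/h

Coriolis parameter at 56°S:
f = 2Ω sin φ = 2 × 7.29×10⁻⁵ × sin 56° = 1.21×10⁻⁴ s⁻¹
Pressure gradient: |∂P/∂n| = 700 Pa / 477000 m = 1.47×10⁻³ Pa/m
Geostrophic speed: V_g = |∂P/∂n|/(fρ) = 1.47×10⁻³/(1.21×10⁻⁴ × 1.19) = 10.2 m/s
Around a high, pressure-gradient force acts outward with centrifugal, so Coriolis balances both:
fV = (1/ρ)|∂P/∂n| + V²/R  →  V² − fR·V + fR·V_g = 0
With fR = 1.21×10⁻⁴ × 843×10³ m = 102 m/s:
V = [fR − √((fR)² − 4 fR V_g)]/2 = [102 − √(102² − 4×102×10.2)]/2 = 11.5 m/s
Supergeostrophic (V > V_g = 10.2 m/s), as expected around a high.
Converting: 11.5 m/s × 3.6 = 41 km/h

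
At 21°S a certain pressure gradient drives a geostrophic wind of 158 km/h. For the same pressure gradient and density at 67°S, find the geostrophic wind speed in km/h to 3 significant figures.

61.5 km/h

With the same pressure gradient and density, V_g ∝ 1/f ∝ 1/sin φ.
V₂ = V₁ · sin φ₁ / sin φ₂ = 158 × sin 21° / sin 67°
V₂ = 158 × 0.3584/0.9205 = 61.5 km/h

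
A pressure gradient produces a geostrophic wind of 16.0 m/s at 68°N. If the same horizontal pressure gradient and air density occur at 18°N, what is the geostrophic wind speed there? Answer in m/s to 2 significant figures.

With the same pressure gradient and density, V_g ∝ 1/f ∝ 1/sin φ.
V₂ = V₁ · sin φ₁ / sin φ₂ = 16.0 × sin 68° / sin 18°
V₂ = 16.0 × 0.9272/0.3090 = 48 m/s

48 m/s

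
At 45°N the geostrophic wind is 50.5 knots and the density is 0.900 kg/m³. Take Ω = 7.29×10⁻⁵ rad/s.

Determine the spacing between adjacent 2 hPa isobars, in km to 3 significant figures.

Coriolis parameter at 45°N:
f = 2Ω sin φ = 2 × 7.29×10⁻⁵ × sin 45° = 1.03×10⁻⁴ s⁻¹
Wind speed in SI: 50.5 knots = 26.0 m/s
Geostrophic balance rearranged: |∂P/∂n| = f ρ V_g
|∂P/∂n| = 1.03×10⁻⁴ × 0.900 × 26.0 = 2.41×10⁻³ Pa/m
Isobar spacing: Δn = ΔP/|∂P/∂n| = 200 Pa / 2.41×10⁻³ Pa/m = 82969 m ≈ 83.0 km

83.0 km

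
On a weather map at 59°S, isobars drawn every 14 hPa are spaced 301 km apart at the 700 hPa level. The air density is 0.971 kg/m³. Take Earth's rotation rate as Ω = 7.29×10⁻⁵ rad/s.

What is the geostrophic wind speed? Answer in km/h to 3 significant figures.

Coriolis parameter at 59°S:
f = 2Ω sin φ = 2 × 7.29×10⁻⁵ × sin 59° = 1.25×10⁻⁴ s⁻¹
Pressure gradient: |∂P/∂n| = 1400 Pa / 301000 m = 4.65×10⁻³ Pa/m
Geostrophic balance (pressure-gradient force = Coriolis force):
V_g = (1/(fρ)) |∂P/∂n| = 4.65×10⁻³ / (1.25×10⁻⁴ × 0.971) = 38.3 m/s
Converting: 38.3 m/s × 3.6 = 138 km/h

138 km/h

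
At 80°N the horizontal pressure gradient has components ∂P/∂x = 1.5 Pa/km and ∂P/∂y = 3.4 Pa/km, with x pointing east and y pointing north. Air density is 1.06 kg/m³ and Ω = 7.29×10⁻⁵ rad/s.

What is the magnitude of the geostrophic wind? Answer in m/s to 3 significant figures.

Coriolis parameter at 80°N:
f = 2Ω sin φ = 2 × 7.29×10⁻⁵ × sin 80° = 1.44×10⁻⁴ s⁻¹
Component geostrophic relations (x east, y north):
u_g = −(1/(fρ)) ∂P/∂y,  v_g = (1/(fρ)) ∂P/∂x
u_g = −(3.4×10⁻³)/(1.44×10⁻⁴ × 1.06) = −22.3 m/s;  v_g = (1.5×10⁻³)/(1.44×10⁻⁴ × 1.06) = 9.86 m/s
|V_g| = √(u_g² + v_g²) = 24.4 m/s

24.4 m/s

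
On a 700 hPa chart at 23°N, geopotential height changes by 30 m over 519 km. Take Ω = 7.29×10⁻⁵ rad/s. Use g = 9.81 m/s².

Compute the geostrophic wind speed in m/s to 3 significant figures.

9.95 m/s

Coriolis parameter at 23°N:
f = 2Ω sin φ = 2 × 7.29×10⁻⁵ × sin 23° = 5.70×10⁻⁵ s⁻¹
Height gradient: |∂Z/∂n| = 30 m / 519000 m = 5.78×10⁻⁵
On a pressure surface, geostrophic balance gives V_g = (g/f)|∂Z/∂n|:
V_g = 9.81 × 5.78×10⁻⁵ / 5.70×10⁻⁵ = 9.95 m/s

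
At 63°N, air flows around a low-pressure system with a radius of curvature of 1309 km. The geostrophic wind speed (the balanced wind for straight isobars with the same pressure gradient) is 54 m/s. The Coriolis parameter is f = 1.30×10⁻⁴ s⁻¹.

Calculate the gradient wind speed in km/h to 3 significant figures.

155 km/h

Around a low, centrifugal force acts outward with Coriolis, so pressure-gradient force balances both:
(1/ρ)|∂P/∂n| = fV + V²/R  →  V² + fR·V − fR·V_g = 0
With fR = 1.30×10⁻⁴ × 1309×10³ m = 170 m/s:
V = [−fR + √((fR)² + 4 fR V_g)]/2 = [−170 + √(170² + 4×170×54)]/2 = 43.1 m/s
Subgeostrophic (V < V_g = 54 m/s), as expected around a low.
Converting: 43.1 m/s × 3.6 = 155 km/h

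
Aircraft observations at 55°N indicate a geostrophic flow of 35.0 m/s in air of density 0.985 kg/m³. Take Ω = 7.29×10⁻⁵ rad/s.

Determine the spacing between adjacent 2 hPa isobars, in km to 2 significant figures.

49 km

Coriolis parameter at 55°N:
f = 2Ω sin φ = 2 × 7.29×10⁻⁵ × sin 55° = 1.19×10⁻⁴ s⁻¹
Geostrophic balance rearranged: |∂P/∂n| = f ρ V_g
|∂P/∂n| = 1.19×10⁻⁴ × 0.985 × 35.0 = 4.12×10⁻³ Pa/m
Isobar spacing: Δn = ΔP/|∂P/∂n| = 200 Pa / 4.12×10⁻³ Pa/m = 48574 m ≈ 49 km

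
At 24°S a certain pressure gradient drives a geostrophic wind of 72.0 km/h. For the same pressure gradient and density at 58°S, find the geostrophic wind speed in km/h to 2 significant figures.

With the same pressure gradient and density, V_g ∝ 1/f ∝ 1/sin φ.
V₂ = V₁ · sin φ₁ / sin φ₂ = 72.0 × sin 24° / sin 58°
V₂ = 72.0 × 0.4067/0.8480 = 35 km/h

35 km/h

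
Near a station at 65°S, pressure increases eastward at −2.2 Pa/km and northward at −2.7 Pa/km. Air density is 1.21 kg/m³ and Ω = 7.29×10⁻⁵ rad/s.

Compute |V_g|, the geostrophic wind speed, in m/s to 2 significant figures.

22 m/s

Coriolis parameter at 65°S:
f = 2Ω sin φ = 2 × 7.29×10⁻⁵ × sin 65° = 1.32×10⁻⁴ s⁻¹
In the Southern Hemisphere f is negative: f = −1.32×10⁻⁴ s⁻¹.
Component geostrophic relations (x east, y north):
u_g = −(1/(fρ)) ∂P/∂y,  v_g = (1/(fρ)) ∂P/∂x
u_g = −(−2.7×10⁻³)/(−1.32×10⁻⁴ × 1.21) = −16.9 m/s;  v_g = (−2.2×10⁻³)/(−1.32×10⁻⁴ × 1.21) = 13.8 m/s
|V_g| = √(u_g² + v_g²) = 21.8 m/s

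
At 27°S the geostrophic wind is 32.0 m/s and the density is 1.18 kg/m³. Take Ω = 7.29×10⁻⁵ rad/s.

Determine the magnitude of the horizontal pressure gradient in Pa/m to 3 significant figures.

2.50×10⁻³ Pa/m

Coriolis parameter at 27°S:
f = 2Ω sin φ = 2 × 7.29×10⁻⁵ × sin 27° = 6.62×10⁻⁵ s⁻¹
Geostrophic balance rearranged: |∂P/∂n| = f ρ V_g
|∂P/∂n| = 6.62×10⁻⁵ × 1.18 × 32.0 = 2.50×10⁻³ Pa/m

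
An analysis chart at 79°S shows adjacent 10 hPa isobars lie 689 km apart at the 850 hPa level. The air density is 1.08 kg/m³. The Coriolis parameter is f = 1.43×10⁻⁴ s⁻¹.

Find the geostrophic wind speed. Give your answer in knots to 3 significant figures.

Pressure gradient: |∂P/∂n| = 1000 Pa / 689000 m = 1.45×10⁻³ Pa/m
Geostrophic balance (pressure-gradient force = Coriolis force):
V_g = (1/(fρ)) |∂P/∂n| = 1.45×10⁻³ / (1.43×10⁻⁴ × 1.08) = 9.40 m/s
Converting: 9.40 m/s × 1.944 = 18.3 knots

18.3 knots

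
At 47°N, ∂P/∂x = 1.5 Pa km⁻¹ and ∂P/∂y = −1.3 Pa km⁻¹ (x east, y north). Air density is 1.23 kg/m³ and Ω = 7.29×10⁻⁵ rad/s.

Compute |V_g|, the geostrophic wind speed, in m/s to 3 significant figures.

Coriolis parameter at 47°N:
f = 2Ω sin φ = 2 × 7.29×10⁻⁵ × sin 47° = 1.07×10⁻⁴ s⁻¹
Component geostrophic relations (x east, y north):
u_g = −(1/(fρ)) ∂P/∂y,  v_g = (1/(fρ)) ∂P/∂x
u_g = −(−1.3×10⁻³)/(1.07×10⁻⁴ × 1.23) = 9.91 m/s;  v_g = (1.5×10⁻³)/(1.07×10⁻⁴ × 1.23) = 11.4 m/s
|V_g| = √(u_g² + v_g²) = 15.1 m/s

15.1 m/s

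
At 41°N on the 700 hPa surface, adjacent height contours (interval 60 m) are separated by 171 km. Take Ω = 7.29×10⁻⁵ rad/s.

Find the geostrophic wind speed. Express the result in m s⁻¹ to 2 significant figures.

Coriolis parameter at 41°N:
f = 2Ω sin φ = 2 × 7.29×10⁻⁵ × sin 41° = 9.57×10⁻⁵ s⁻¹
Height gradient: |∂Z/∂n| = 60 m / 171000 m = 3.51×10⁻⁴
On a pressure surface, geostrophic balance gives V_g = (g/f)|∂Z/∂n|:
V_g = 9.81 × 3.51×10⁻⁴ / 9.57×10⁻⁵ = 36.0 m/s

36 m s⁻¹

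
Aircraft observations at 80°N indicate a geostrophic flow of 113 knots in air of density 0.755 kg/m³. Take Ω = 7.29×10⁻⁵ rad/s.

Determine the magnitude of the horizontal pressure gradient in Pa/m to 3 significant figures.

6.30×10⁻³ Pa/m

Coriolis parameter at 80°N:
f = 2Ω sin φ = 2 × 7.29×10⁻⁵ × sin 80° = 1.44×10⁻⁴ s⁻¹
Wind speed in SI: 113 knots = 58.1 m/s
Geostrophic balance rearranged: |∂P/∂n| = f ρ V_g
|∂P/∂n| = 1.44×10⁻⁴ × 0.755 × 58.1 = 6.30×10⁻³ Pa/m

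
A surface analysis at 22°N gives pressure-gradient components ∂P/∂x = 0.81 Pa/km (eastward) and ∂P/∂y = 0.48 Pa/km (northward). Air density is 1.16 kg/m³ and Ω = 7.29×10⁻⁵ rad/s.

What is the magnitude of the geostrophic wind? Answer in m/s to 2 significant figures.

Coriolis parameter at 22°N:
f = 2Ω sin φ = 2 × 7.29×10⁻⁵ × sin 22° = 5.46×10⁻⁵ s⁻¹
Component geostrophic relations (x east, y north):
u_g = −(1/(fρ)) ∂P/∂y,  v_g = (1/(fρ)) ∂P/∂x
u_g = −(0.48×10⁻³)/(5.46×10⁻⁵ × 1.16) = −7.58 m/s;  v_g = (0.81×10⁻³)/(5.46×10⁻⁵ × 1.16) = 12.8 m/s
|V_g| = √(u_g² + v_g²) = 14.9 m/s

15 m/s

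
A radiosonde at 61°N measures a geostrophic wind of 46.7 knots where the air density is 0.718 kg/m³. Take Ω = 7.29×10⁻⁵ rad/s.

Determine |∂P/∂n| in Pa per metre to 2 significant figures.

Coriolis parameter at 61°N:
f = 2Ω sin φ = 2 × 7.29×10⁻⁵ × sin 61° = 1.28×10⁻⁴ s⁻¹
Wind speed in SI: 46.7 knots = 24.0 m/s
Geostrophic balance rearranged: |∂P/∂n| = f ρ V_g
|∂P/∂n| = 1.28×10⁻⁴ × 0.718 × 24.0 = 2.20×10⁻³ Pa/m

2.2×10⁻³ Pa/m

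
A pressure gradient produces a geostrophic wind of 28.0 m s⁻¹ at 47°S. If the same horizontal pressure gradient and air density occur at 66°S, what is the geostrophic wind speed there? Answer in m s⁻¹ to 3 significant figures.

With the same pressure gradient and density, V_g ∝ 1/f ∝ 1/sin φ.
V₂ = V₁ · sin φ₁ / sin φ₂ = 28.0 × sin 47° / sin 66°
V₂ = 28.0 × 0.7314/0.9135 = 22.4 m s⁻¹

22.4 m s⁻¹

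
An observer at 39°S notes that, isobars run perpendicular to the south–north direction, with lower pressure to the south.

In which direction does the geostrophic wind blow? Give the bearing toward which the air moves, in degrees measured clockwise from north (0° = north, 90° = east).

090°

The pressure-gradient force points toward the south (bearing 180°).
Geostrophic balance: in the Southern Hemisphere the Coriolis force deflects motion to the left, so the geostrophic wind blows 90° to the left of the pressure-gradient force (low pressure on the right).
Rotating 180° by 90° counterclockwise gives 090° — the wind blows toward the east.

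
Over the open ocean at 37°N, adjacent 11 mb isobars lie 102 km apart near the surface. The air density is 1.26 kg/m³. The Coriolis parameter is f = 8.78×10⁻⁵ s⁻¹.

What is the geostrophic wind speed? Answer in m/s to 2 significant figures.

Pressure gradient: |∂P/∂n| = 1100 Pa / 102000 m = 1.08×10⁻² Pa/m
Geostrophic balance (pressure-gradient force = Coriolis force):
V_g = (1/(fρ)) |∂P/∂n| = 1.08×10⁻² / (8.78×10⁻⁵ × 1.26) = 97.5 m/s

97 m/s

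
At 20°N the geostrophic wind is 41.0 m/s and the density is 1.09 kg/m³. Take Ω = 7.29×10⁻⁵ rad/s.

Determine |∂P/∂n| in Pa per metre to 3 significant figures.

2.23×10⁻³ Pa/m

Coriolis parameter at 20°N:
f = 2Ω sin φ = 2 × 7.29×10⁻⁵ × sin 20° = 4.99×10⁻⁵ s⁻¹
Geostrophic balance rearranged: |∂P/∂n| = f ρ V_g
|∂P/∂n| = 4.99×10⁻⁵ × 1.09 × 41.0 = 2.23×10⁻³ Pa/m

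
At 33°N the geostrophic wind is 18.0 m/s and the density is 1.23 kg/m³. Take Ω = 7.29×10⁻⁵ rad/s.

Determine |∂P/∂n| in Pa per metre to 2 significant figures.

1.8×10⁻³ Pa/m

Coriolis parameter at 33°N:
f = 2Ω sin φ = 2 × 7.29×10⁻⁵ × sin 33° = 7.94×10⁻⁵ s⁻¹
Geostrophic balance rearranged: |∂P/∂n| = f ρ V_g
|∂P/∂n| = 7.94×10⁻⁵ × 1.23 × 18.0 = 1.76×10⁻³ Pa/m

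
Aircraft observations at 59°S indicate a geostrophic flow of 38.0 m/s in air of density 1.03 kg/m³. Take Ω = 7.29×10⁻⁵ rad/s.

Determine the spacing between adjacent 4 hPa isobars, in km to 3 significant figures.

81.8 km

Coriolis parameter at 59°S:
f = 2Ω sin φ = 2 × 7.29×10⁻⁵ × sin 59° = 1.25×10⁻⁴ s⁻¹
Geostrophic balance rearranged: |∂P/∂n| = f ρ V_g
|∂P/∂n| = 1.25×10⁻⁴ × 1.03 × 38.0 = 4.89×10⁻³ Pa/m
Isobar spacing: Δn = ΔP/|∂P/∂n| = 400 Pa / 4.89×10⁻³ Pa/m = 81774 m ≈ 81.8 km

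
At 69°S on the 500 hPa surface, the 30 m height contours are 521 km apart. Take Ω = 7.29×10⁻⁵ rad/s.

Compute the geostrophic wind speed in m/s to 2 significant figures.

Coriolis parameter at 69°S:
f = 2Ω sin φ = 2 × 7.29×10⁻⁵ × sin 69° = 1.36×10⁻⁴ s⁻¹
Height gradient: |∂Z/∂n| = 30 m / 521000 m = 5.76×10⁻⁵
On a pressure surface, geostrophic balance gives V_g = (g/f)|∂Z/∂n|:
V_g = 9.81 × 5.76×10⁻⁵ / 1.36×10⁻⁴ = 4.15 m/s

4.1 m/s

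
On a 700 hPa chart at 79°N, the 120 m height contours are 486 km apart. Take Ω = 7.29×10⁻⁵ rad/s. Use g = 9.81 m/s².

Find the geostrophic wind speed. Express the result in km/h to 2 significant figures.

Coriolis parameter at 79°N:
f = 2Ω sin φ = 2 × 7.29×10⁻⁵ × sin 79° = 1.43×10⁻⁴ s⁻¹
Height gradient: |∂Z/∂n| = 120 m / 486000 m = 2.47×10⁻⁴
On a pressure surface, geostrophic balance gives V_g = (g/f)|∂Z/∂n|:
V_g = 9.81 × 2.47×10⁻⁴ / 1.43×10⁻⁴ = 16.9 m/s
Converting: 16.9 m/s × 3.6 = 61 km/h

61 km/h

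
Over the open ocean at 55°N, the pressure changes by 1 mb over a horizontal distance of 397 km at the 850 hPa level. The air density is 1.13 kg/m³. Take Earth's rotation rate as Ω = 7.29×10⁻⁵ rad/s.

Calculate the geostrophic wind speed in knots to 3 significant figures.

Coriolis parameter at 55°N:
f = 2Ω sin φ = 2 × 7.29×10⁻⁵ × sin 55° = 1.19×10⁻⁴ s⁻¹
Pressure gradient: |∂P/∂n| = 100 Pa / 397000 m = 2.52×10⁻⁴ Pa/m
Geostrophic balance (pressure-gradient force = Coriolis force):
V_g = (1/(fρ)) |∂P/∂n| = 2.52×10⁻⁴ / (1.19×10⁻⁴ × 1.13) = 1.87 m/s
Converting: 1.87 m/s × 1.944 = 3.63 knots

3.63 knots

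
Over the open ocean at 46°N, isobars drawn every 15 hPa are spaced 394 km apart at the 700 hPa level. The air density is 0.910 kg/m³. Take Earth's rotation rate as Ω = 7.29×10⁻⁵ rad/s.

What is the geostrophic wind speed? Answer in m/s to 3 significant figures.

Coriolis parameter at 46°N:
f = 2Ω sin φ = 2 × 7.29×10⁻⁵ × sin 46° = 1.05×10⁻⁴ s⁻¹
Pressure gradient: |∂P/∂n| = 1500 Pa / 394000 m = 3.81×10⁻³ Pa/m
Geostrophic balance (pressure-gradient force = Coriolis force):
V_g = (1/(fρ)) |∂P/∂n| = 3.81×10⁻³ / (1.05×10⁻⁴ × 0.910) = 39.9 m/s

39.9 m/s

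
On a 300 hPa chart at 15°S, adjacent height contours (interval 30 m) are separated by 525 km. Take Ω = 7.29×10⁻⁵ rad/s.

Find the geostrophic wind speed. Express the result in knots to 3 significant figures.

Coriolis parameter at 15°S:
f = 2Ω sin φ = 2 × 7.29×10⁻⁵ × sin 15° = 3.77×10⁻⁵ s⁻¹
Height gradient: |∂Z/∂n| = 30 m / 525000 m = 5.71×10⁻⁵
On a pressure surface, geostrophic balance gives V_g = (g/f)|∂Z/∂n|:
V_g = 9.81 × 5.71×10⁻⁵ / 3.77×10⁻⁵ = 14.9 m/s
Converting: 14.9 m/s × 1.944 = 28.9 knots

28.9 knots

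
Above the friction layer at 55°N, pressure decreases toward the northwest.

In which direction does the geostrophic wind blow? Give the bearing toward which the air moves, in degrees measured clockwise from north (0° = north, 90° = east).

045°

The pressure-gradient force points toward the northwest (bearing 315°).
Geostrophic balance: in the Northern Hemisphere the Coriolis force deflects motion to the right, so the geostrophic wind blows 90° to the right of the pressure-gradient force (low pressure on the left).
Rotating 315° by 90° clockwise gives 045° — the wind blows toward the northeast.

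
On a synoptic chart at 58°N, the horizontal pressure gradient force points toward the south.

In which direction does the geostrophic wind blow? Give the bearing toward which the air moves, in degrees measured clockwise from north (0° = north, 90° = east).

The pressure-gradient force points toward the south (bearing 180°).
Geostrophic balance: in the Northern Hemisphere the Coriolis force deflects motion to the right, so the geostrophic wind blows 90° to the right of the pressure-gradient force (low pressure on the left).
Rotating 180° by 90° clockwise gives 270° — the wind blows toward the west.

270°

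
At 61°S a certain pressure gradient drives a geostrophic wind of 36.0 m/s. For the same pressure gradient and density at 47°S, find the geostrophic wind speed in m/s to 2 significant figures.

With the same pressure gradient and density, V_g ∝ 1/f ∝ 1/sin φ.
V₂ = V₁ · sin φ₁ / sin φ₂ = 36.0 × sin 61° / sin 47°
V₂ = 36.0 × 0.8746/0.7314 = 43 m/s

43 m/s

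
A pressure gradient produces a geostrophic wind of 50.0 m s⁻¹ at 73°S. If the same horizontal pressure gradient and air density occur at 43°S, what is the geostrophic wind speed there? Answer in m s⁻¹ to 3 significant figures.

70.1 m s⁻¹

With the same pressure gradient and density, V_g ∝ 1/f ∝ 1/sin φ.
V₂ = V₁ · sin φ₁ / sin φ₂ = 50.0 × sin 73° / sin 43°
V₂ = 50.0 × 0.9563/0.6820 = 70.1 m s⁻¹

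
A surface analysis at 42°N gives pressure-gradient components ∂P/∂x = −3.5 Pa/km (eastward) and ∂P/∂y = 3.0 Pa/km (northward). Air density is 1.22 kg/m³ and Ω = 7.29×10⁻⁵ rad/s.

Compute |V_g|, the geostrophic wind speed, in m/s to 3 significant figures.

Coriolis parameter at 42°N:
f = 2Ω sin φ = 2 × 7.29×10⁻⁵ × sin 42° = 9.76×10⁻⁵ s⁻¹
Component geostrophic relations (x east, y north):
u_g = −(1/(fρ)) ∂P/∂y,  v_g = (1/(fρ)) ∂P/∂x
u_g = −(3.0×10⁻³)/(9.76×10⁻⁵ × 1.22) = −25.2 m/s;  v_g = (−3.5×10⁻³)/(9.76×10⁻⁵ × 1.22) = −29.4 m/s
|V_g| = √(u_g² + v_g²) = 38.7 m/s

38.7 m/s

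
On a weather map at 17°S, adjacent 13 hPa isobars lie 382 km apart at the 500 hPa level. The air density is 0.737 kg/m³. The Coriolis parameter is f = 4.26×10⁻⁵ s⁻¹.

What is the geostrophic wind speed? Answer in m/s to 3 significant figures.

108 m/s

Pressure gradient: |∂P/∂n| = 1300 Pa / 382000 m = 3.40×10⁻³ Pa/m
Geostrophic balance (pressure-gradient force = Coriolis force):
V_g = (1/(fρ)) |∂P/∂n| = 3.40×10⁻³ / (4.26×10⁻⁵ × 0.737) = 108 m/s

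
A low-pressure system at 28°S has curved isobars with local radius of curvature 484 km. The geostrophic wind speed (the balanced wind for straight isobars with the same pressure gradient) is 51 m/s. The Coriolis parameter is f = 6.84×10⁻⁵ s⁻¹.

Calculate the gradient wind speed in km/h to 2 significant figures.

100 km/h

Around a low, centrifugal force acts outward with Coriolis, so pressure-gradient force balances both:
(1/ρ)|∂P/∂n| = fV + V²/R  →  V² + fR·V − fR·V_g = 0
With fR = 6.84×10⁻⁵ × 484×10³ m = 33.1 m/s:
V = [−fR + √((fR)² + 4 fR V_g)]/2 = [−33.1 + √(33.1² + 4×33.1×51)]/2 = 27.7 m/s
Subgeostrophic (V < V_g = 51 m/s), as expected around a low.
Converting: 27.7 m/s × 3.6 = 100 km/h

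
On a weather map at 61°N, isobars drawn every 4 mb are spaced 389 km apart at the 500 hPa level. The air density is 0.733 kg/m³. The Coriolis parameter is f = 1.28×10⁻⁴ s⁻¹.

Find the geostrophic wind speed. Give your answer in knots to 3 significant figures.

21.3 knots

Pressure gradient: |∂P/∂n| = 400 Pa / 389000 m = 1.03×10⁻³ Pa/m
Geostrophic balance (pressure-gradient force = Coriolis force):
V_g = (1/(fρ)) |∂P/∂n| = 1.03×10⁻³ / (1.28×10⁻⁴ × 0.733) = 11.0 m/s
Converting: 11.0 m/s × 1.944 = 21.3 knots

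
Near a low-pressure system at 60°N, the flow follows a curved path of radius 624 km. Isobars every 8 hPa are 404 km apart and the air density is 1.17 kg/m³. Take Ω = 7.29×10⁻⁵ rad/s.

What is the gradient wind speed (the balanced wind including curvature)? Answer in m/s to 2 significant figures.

12 m/s

Coriolis parameter at 60°N:
f = 2Ω sin φ = 2 × 7.29×10⁻⁵ × sin 60° = 1.26×10⁻⁴ s⁻¹
Pressure gradient: |∂P/∂n| = 800 Pa / 404000 m = 1.98×10⁻³ Pa/m
Geostrophic speed: V_g = |∂P/∂n|/(fρ) = 1.98×10⁻³/(1.26×10⁻⁴ × 1.17) = 13.4 m/s
Around a low, centrifugal force acts outward with Coriolis, so pressure-gradient force balances both:
(1/ρ)|∂P/∂n| = fV + V²/R  →  V² + fR·V − fR·V_g = 0
With fR = 1.26×10⁻⁴ × 624×10³ m = 78.8 m/s:
V = [−fR + √((fR)² + 4 fR V_g)]/2 = [−78.8 + √(78.8² + 4×78.8×13.4)]/2 = 11.7 m/s
Subgeostrophic (V < V_g = 13.4 m/s), as expected around a low.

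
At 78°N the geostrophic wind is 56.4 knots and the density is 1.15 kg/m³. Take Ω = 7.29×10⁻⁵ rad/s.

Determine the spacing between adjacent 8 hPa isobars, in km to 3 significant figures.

Coriolis parameter at 78°N:
f = 2Ω sin φ = 2 × 7.29×10⁻⁵ × sin 78° = 1.43×10⁻⁴ s⁻¹
Wind speed in SI: 56.4 knots = 29.0 m/s
Geostrophic balance rearranged: |∂P/∂n| = f ρ V_g
|∂P/∂n| = 1.43×10⁻⁴ × 1.15 × 29.0 = 4.76×10⁻³ Pa/m
Isobar spacing: Δn = ΔP/|∂P/∂n| = 800 Pa / 4.76×10⁻³ Pa/m = 168118 m ≈ 168 km

168 km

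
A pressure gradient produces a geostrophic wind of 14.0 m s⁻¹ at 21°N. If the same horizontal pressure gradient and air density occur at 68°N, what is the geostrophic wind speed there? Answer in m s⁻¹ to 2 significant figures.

5.4 m s⁻¹

With the same pressure gradient and density, V_g ∝ 1/f ∝ 1/sin φ.
V₂ = V₁ · sin φ₁ / sin φ₂ = 14.0 × sin 21° / sin 68°
V₂ = 14.0 × 0.3584/0.9272 = 5.4 m s⁻¹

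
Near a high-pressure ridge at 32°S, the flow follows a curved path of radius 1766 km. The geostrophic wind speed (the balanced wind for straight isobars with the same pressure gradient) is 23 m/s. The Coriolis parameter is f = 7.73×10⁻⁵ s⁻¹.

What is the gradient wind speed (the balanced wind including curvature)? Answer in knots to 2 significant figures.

57 knots

Around a high, pressure-gradient force acts outward with centrifugal, so Coriolis balances both:
fV = (1/ρ)|∂P/∂n| + V²/R  →  V² − fR·V + fR·V_g = 0
With fR = 7.73×10⁻⁵ × 1766×10³ m = 137 m/s:
V = [fR − √((fR)² − 4 fR V_g)]/2 = [137 − √(137² − 4×137×23)]/2 = 29.3 m/s
Supergeostrophic (V > V_g = 23 m/s), as expected around a high.
Converting: 29.3 m/s × 1.944 = 57 knots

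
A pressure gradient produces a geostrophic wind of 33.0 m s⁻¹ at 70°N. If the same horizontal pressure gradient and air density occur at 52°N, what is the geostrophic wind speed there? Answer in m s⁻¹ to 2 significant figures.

39 m s⁻¹

With the same pressure gradient and density, V_g ∝ 1/f ∝ 1/sin φ.
V₂ = V₁ · sin φ₁ / sin φ₂ = 33.0 × sin 70° / sin 52°
V₂ = 33.0 × 0.9397/0.7880 = 39 m s⁻¹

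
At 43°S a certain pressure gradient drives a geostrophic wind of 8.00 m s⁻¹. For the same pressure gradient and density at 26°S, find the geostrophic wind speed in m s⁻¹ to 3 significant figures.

With the same pressure gradient and density, V_g ∝ 1/f ∝ 1/sin φ.
V₂ = V₁ · sin φ₁ / sin φ₂ = 8.00 × sin 43° / sin 26°
V₂ = 8.00 × 0.6820/0.4384 = 12.4 m s⁻¹

12.4 m s⁻¹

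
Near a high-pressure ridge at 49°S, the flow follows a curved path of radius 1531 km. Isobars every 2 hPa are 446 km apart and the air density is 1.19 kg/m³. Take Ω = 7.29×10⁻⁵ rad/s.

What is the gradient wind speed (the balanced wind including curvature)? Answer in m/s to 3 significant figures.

3.50 m/s

Coriolis parameter at 49°S:
f = 2Ω sin φ = 2 × 7.29×10⁻⁵ × sin 49° = 1.10×10⁻⁴ s⁻¹
Pressure gradient: |∂P/∂n| = 200 Pa / 446000 m = 4.48×10⁻⁴ Pa/m
Geostrophic speed: V_g = |∂P/∂n|/(fρ) = 4.48×10⁻⁴/(1.10×10⁻⁴ × 1.19) = 3.42 m/s
Around a high, pressure-gradient force acts outward with centrifugal, so Coriolis balances both:
fV = (1/ρ)|∂P/∂n| + V²/R  →  V² − fR·V + fR·V_g = 0
With fR = 1.10×10⁻⁴ × 1531×10³ m = 168 m/s:
V = [fR − √((fR)² − 4 fR V_g)]/2 = [168 − √(168² − 4×168×3.42)]/2 = 3.5 m/s
Supergeostrophic (V > V_g = 3.42 m/s), as expected around a high.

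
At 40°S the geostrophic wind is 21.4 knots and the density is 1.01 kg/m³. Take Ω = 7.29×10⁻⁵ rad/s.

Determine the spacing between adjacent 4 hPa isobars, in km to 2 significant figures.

Coriolis parameter at 40°S:
f = 2Ω sin φ = 2 × 7.29×10⁻⁵ × sin 40° = 9.37×10⁻⁵ s⁻¹
Wind speed in SI: 21.4 knots = 11.0 m/s
Geostrophic balance rearranged: |∂P/∂n| = f ρ V_g
|∂P/∂n| = 9.37×10⁻⁵ × 1.01 × 11.0 = 1.04×10⁻³ Pa/m
Isobar spacing: Δn = ΔP/|∂P/∂n| = 400 Pa / 1.04×10⁻³ Pa/m = 383850 m ≈ 380 km

380 km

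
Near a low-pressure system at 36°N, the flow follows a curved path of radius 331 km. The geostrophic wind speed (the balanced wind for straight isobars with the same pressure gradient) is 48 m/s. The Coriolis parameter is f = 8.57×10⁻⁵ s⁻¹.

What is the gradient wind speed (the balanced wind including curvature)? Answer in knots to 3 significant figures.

49.3 knots

Around a low, centrifugal force acts outward with Coriolis, so pressure-gradient force balances both:
(1/ρ)|∂P/∂n| = fV + V²/R  →  V² + fR·V − fR·V_g = 0
With fR = 8.57×10⁻⁵ × 331×10³ m = 28.4 m/s:
V = [−fR + √((fR)² + 4 fR V_g)]/2 = [−28.4 + √(28.4² + 4×28.4×48)]/2 = 25.3 m/s
Subgeostrophic (V < V_g = 48 m/s), as expected around a low.
Converting: 25.3 m/s × 1.944 = 49.3 knots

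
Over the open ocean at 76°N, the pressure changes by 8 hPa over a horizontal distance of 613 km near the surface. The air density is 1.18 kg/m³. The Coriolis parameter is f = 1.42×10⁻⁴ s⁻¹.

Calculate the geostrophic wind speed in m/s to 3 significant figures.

Pressure gradient: |∂P/∂n| = 800 Pa / 613000 m = 1.31×10⁻³ Pa/m
Geostrophic balance (pressure-gradient force = Coriolis force):
V_g = (1/(fρ)) |∂P/∂n| = 1.31×10⁻³ / (1.42×10⁻⁴ × 1.18) = 7.79 m/s

7.79 m/s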